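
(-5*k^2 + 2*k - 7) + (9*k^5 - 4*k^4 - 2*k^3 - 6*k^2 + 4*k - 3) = 9*k^5 - 4*k^4 - 2*k^3 - 11*k^2 + 6*k - 10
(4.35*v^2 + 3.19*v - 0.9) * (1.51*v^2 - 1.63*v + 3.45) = 6.5685*v^4 - 2.2736*v^3 + 8.4488*v^2 + 12.4725*v - 3.105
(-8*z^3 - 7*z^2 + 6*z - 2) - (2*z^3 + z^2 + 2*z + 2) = -10*z^3 - 8*z^2 + 4*z - 4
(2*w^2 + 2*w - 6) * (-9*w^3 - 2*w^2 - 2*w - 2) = -18*w^5 - 22*w^4 + 46*w^3 + 4*w^2 + 8*w + 12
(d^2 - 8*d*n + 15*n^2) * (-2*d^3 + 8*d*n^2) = -2*d^5 + 16*d^4*n - 22*d^3*n^2 - 64*d^2*n^3 + 120*d*n^4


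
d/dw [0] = 0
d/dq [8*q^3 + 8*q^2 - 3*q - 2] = 24*q^2 + 16*q - 3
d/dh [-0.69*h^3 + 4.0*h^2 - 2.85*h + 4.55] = -2.07*h^2 + 8.0*h - 2.85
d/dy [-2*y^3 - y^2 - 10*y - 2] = -6*y^2 - 2*y - 10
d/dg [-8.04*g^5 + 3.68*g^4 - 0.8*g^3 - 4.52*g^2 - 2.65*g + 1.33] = -40.2*g^4 + 14.72*g^3 - 2.4*g^2 - 9.04*g - 2.65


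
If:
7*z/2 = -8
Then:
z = -16/7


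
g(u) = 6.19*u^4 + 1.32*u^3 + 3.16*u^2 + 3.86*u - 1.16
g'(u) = 24.76*u^3 + 3.96*u^2 + 6.32*u + 3.86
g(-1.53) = 29.52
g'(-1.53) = -85.22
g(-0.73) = -1.05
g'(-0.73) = -8.28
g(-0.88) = 0.70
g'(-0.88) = -15.51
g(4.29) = 2274.40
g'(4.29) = 2058.74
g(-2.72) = 323.97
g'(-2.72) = -482.29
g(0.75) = 6.03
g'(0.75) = 21.27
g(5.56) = 6260.35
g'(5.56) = 4417.16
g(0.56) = 2.83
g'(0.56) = 12.99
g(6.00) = 8443.12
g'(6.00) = 5532.50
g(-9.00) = 39870.37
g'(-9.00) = -17782.30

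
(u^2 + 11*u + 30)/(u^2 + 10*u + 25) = (u + 6)/(u + 5)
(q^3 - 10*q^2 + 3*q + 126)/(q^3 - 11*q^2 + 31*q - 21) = (q^2 - 3*q - 18)/(q^2 - 4*q + 3)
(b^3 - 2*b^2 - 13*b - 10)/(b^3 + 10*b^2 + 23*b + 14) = (b - 5)/(b + 7)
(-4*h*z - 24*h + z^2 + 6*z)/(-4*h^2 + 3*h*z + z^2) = (-4*h*z - 24*h + z^2 + 6*z)/(-4*h^2 + 3*h*z + z^2)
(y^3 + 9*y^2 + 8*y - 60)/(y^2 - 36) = (y^2 + 3*y - 10)/(y - 6)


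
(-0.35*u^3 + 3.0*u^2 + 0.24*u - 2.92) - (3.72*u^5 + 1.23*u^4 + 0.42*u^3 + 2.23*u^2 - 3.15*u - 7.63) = -3.72*u^5 - 1.23*u^4 - 0.77*u^3 + 0.77*u^2 + 3.39*u + 4.71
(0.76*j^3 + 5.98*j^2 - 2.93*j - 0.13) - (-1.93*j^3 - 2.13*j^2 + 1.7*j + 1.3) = 2.69*j^3 + 8.11*j^2 - 4.63*j - 1.43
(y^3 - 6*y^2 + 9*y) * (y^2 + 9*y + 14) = y^5 + 3*y^4 - 31*y^3 - 3*y^2 + 126*y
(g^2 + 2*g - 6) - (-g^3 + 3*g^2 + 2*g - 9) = g^3 - 2*g^2 + 3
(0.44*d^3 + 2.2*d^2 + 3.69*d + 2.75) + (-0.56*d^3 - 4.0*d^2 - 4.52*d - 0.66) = -0.12*d^3 - 1.8*d^2 - 0.83*d + 2.09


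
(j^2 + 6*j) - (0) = j^2 + 6*j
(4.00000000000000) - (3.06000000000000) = 0.940000000000000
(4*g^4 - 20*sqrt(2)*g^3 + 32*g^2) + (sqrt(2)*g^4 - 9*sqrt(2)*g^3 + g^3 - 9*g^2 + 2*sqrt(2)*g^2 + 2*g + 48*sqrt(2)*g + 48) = sqrt(2)*g^4 + 4*g^4 - 29*sqrt(2)*g^3 + g^3 + 2*sqrt(2)*g^2 + 23*g^2 + 2*g + 48*sqrt(2)*g + 48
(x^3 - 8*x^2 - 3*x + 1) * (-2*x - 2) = -2*x^4 + 14*x^3 + 22*x^2 + 4*x - 2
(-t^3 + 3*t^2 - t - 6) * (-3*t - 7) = 3*t^4 - 2*t^3 - 18*t^2 + 25*t + 42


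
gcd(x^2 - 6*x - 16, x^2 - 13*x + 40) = x - 8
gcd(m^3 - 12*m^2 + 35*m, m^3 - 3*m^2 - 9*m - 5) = m - 5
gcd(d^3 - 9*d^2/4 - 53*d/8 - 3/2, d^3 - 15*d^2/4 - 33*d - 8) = d + 1/4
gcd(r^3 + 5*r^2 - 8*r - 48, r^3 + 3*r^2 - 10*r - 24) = r^2 + r - 12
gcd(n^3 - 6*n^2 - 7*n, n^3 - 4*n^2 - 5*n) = n^2 + n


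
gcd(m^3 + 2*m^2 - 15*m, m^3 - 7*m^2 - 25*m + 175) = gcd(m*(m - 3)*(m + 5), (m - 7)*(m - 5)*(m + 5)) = m + 5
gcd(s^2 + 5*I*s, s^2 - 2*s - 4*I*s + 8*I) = 1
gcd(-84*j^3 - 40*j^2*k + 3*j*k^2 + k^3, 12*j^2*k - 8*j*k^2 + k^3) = 6*j - k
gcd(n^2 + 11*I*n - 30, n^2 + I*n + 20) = n + 5*I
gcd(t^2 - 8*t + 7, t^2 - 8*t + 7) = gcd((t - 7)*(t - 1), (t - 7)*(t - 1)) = t^2 - 8*t + 7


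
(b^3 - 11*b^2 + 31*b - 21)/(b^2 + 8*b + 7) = (b^3 - 11*b^2 + 31*b - 21)/(b^2 + 8*b + 7)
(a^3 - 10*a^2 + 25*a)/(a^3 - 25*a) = (a - 5)/(a + 5)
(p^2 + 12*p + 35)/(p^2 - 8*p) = (p^2 + 12*p + 35)/(p*(p - 8))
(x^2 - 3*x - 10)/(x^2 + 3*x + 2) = (x - 5)/(x + 1)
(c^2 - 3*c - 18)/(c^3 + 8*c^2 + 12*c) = (c^2 - 3*c - 18)/(c*(c^2 + 8*c + 12))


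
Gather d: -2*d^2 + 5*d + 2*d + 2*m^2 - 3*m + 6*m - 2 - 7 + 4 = -2*d^2 + 7*d + 2*m^2 + 3*m - 5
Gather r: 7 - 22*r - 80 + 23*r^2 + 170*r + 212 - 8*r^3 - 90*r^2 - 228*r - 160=-8*r^3 - 67*r^2 - 80*r - 21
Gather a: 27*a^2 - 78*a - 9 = 27*a^2 - 78*a - 9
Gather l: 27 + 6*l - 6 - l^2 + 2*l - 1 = -l^2 + 8*l + 20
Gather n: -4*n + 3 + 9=12 - 4*n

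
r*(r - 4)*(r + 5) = r^3 + r^2 - 20*r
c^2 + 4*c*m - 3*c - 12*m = (c - 3)*(c + 4*m)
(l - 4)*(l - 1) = l^2 - 5*l + 4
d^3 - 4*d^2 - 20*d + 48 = (d - 6)*(d - 2)*(d + 4)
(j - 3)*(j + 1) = j^2 - 2*j - 3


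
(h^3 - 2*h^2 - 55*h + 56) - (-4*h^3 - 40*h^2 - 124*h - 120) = 5*h^3 + 38*h^2 + 69*h + 176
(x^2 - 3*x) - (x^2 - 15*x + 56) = 12*x - 56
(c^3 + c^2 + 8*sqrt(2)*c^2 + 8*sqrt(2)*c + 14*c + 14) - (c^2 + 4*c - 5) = c^3 + 8*sqrt(2)*c^2 + 10*c + 8*sqrt(2)*c + 19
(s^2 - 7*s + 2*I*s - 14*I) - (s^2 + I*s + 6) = -7*s + I*s - 6 - 14*I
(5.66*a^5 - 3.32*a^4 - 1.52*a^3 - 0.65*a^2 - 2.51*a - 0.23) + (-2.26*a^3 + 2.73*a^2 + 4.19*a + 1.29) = 5.66*a^5 - 3.32*a^4 - 3.78*a^3 + 2.08*a^2 + 1.68*a + 1.06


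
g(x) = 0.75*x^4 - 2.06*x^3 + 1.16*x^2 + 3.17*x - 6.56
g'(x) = 3.0*x^3 - 6.18*x^2 + 2.32*x + 3.17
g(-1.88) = 14.64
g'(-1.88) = -42.97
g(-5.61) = 1118.74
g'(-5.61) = -734.02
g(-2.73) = 77.00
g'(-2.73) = -110.26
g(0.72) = -4.24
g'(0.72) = 2.76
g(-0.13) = -6.95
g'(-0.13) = 2.76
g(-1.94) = 17.32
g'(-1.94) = -46.49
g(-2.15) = 28.49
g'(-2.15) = -60.20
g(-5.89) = 1338.60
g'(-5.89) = -837.90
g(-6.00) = 1433.14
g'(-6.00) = -881.23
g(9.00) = 3534.94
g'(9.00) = 1710.47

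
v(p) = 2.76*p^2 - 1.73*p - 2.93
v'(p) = 5.52*p - 1.73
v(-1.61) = 7.01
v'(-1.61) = -10.62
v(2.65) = 11.87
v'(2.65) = 12.90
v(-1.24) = 3.46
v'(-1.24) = -8.57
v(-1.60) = 6.90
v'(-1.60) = -10.56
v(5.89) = 82.63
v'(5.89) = 30.78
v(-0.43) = -1.68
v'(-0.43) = -4.10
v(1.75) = 2.50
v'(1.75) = 7.93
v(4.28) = 40.22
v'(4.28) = 21.90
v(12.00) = 373.75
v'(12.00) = 64.51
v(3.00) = 16.72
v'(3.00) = 14.83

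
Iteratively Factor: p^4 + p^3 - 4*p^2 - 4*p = (p + 2)*(p^3 - p^2 - 2*p) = p*(p + 2)*(p^2 - p - 2) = p*(p + 1)*(p + 2)*(p - 2)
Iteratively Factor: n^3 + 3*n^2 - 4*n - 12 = (n - 2)*(n^2 + 5*n + 6) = (n - 2)*(n + 3)*(n + 2)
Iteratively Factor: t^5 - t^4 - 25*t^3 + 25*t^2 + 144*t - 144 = (t + 3)*(t^4 - 4*t^3 - 13*t^2 + 64*t - 48) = (t + 3)*(t + 4)*(t^3 - 8*t^2 + 19*t - 12) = (t - 1)*(t + 3)*(t + 4)*(t^2 - 7*t + 12) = (t - 3)*(t - 1)*(t + 3)*(t + 4)*(t - 4)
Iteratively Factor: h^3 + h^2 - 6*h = (h)*(h^2 + h - 6) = h*(h - 2)*(h + 3)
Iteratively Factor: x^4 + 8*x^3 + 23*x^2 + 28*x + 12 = (x + 2)*(x^3 + 6*x^2 + 11*x + 6) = (x + 1)*(x + 2)*(x^2 + 5*x + 6) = (x + 1)*(x + 2)^2*(x + 3)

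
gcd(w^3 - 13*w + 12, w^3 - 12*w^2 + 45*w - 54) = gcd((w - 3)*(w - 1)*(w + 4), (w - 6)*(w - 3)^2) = w - 3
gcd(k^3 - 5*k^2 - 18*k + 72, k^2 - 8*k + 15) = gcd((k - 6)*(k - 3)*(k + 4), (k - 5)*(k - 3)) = k - 3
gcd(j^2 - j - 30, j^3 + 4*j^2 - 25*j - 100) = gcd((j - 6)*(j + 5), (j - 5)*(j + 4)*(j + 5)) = j + 5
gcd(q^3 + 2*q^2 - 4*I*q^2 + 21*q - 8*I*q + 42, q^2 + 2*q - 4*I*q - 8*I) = q + 2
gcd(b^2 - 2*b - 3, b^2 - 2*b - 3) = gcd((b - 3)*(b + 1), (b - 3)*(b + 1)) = b^2 - 2*b - 3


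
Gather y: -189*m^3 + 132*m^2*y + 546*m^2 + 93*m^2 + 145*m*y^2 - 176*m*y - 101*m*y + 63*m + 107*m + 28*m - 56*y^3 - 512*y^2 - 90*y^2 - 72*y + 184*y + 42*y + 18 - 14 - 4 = -189*m^3 + 639*m^2 + 198*m - 56*y^3 + y^2*(145*m - 602) + y*(132*m^2 - 277*m + 154)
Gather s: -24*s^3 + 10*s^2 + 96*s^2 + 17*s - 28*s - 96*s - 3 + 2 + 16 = -24*s^3 + 106*s^2 - 107*s + 15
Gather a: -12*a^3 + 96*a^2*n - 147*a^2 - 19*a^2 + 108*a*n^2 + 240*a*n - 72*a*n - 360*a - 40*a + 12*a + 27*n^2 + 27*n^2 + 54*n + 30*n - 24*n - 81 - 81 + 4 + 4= -12*a^3 + a^2*(96*n - 166) + a*(108*n^2 + 168*n - 388) + 54*n^2 + 60*n - 154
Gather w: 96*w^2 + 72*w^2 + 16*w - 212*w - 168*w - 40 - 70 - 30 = 168*w^2 - 364*w - 140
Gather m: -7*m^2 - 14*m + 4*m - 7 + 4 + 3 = -7*m^2 - 10*m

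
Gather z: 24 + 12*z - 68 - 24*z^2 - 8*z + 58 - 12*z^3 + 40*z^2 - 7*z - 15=-12*z^3 + 16*z^2 - 3*z - 1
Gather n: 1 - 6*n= 1 - 6*n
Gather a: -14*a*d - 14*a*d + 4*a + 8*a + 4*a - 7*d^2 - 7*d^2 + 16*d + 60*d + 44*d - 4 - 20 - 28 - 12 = a*(16 - 28*d) - 14*d^2 + 120*d - 64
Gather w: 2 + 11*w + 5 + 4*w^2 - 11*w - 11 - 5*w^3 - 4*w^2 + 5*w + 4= -5*w^3 + 5*w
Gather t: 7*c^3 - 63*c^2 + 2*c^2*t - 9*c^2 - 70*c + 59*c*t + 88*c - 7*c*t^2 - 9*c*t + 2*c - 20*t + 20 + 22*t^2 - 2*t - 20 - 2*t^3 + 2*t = 7*c^3 - 72*c^2 + 20*c - 2*t^3 + t^2*(22 - 7*c) + t*(2*c^2 + 50*c - 20)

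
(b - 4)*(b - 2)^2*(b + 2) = b^4 - 6*b^3 + 4*b^2 + 24*b - 32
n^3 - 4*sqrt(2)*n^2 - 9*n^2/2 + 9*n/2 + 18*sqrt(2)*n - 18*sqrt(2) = (n - 3)*(n - 3/2)*(n - 4*sqrt(2))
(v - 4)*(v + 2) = v^2 - 2*v - 8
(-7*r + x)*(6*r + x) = -42*r^2 - r*x + x^2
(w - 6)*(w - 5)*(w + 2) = w^3 - 9*w^2 + 8*w + 60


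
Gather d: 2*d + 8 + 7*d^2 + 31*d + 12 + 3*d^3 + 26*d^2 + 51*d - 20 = 3*d^3 + 33*d^2 + 84*d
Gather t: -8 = -8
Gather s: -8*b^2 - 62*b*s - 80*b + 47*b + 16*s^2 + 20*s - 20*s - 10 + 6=-8*b^2 - 62*b*s - 33*b + 16*s^2 - 4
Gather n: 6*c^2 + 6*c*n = 6*c^2 + 6*c*n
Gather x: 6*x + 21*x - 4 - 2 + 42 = 27*x + 36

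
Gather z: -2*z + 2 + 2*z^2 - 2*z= 2*z^2 - 4*z + 2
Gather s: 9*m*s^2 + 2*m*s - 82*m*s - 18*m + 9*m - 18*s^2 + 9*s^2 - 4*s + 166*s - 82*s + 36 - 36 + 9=-9*m + s^2*(9*m - 9) + s*(80 - 80*m) + 9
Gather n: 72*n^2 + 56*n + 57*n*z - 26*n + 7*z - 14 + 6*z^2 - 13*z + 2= 72*n^2 + n*(57*z + 30) + 6*z^2 - 6*z - 12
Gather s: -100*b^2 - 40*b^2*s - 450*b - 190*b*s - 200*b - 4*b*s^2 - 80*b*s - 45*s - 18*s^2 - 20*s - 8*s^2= -100*b^2 - 650*b + s^2*(-4*b - 26) + s*(-40*b^2 - 270*b - 65)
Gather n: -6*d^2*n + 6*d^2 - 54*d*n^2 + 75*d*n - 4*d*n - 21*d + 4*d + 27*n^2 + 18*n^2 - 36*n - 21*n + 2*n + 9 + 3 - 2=6*d^2 - 17*d + n^2*(45 - 54*d) + n*(-6*d^2 + 71*d - 55) + 10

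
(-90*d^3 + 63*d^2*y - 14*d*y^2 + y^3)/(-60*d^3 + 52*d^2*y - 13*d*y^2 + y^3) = (-3*d + y)/(-2*d + y)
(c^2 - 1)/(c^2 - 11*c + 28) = (c^2 - 1)/(c^2 - 11*c + 28)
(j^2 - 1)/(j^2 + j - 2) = (j + 1)/(j + 2)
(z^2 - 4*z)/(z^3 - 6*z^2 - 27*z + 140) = z/(z^2 - 2*z - 35)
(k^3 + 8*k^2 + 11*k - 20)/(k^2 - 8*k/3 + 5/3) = 3*(k^2 + 9*k + 20)/(3*k - 5)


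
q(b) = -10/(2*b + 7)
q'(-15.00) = 0.04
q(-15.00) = 0.43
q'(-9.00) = 0.17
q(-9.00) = 0.91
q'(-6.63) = 0.51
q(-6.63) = 1.60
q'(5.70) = 0.06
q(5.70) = -0.54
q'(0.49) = 0.31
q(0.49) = -1.25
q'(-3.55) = 2000.00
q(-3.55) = 100.00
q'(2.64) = 0.13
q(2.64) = -0.81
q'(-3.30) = 125.00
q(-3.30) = -25.00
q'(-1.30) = 1.03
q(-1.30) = -2.27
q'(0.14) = 0.38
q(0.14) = -1.37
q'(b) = 20/(2*b + 7)^2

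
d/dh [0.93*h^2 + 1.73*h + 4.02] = 1.86*h + 1.73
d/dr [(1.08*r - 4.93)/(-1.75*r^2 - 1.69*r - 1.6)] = (1.89*r^2 - 17.255*r - 10.0597)/(3.0625*r^4 + 5.915*r^3 + 8.4561*r^2 + 5.408*r + 2.56)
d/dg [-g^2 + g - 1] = 1 - 2*g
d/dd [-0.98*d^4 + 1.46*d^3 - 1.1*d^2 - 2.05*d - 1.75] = -3.92*d^3 + 4.38*d^2 - 2.2*d - 2.05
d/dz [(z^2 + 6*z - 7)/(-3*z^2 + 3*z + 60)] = (7*z^2 + 26*z + 127)/(3*(z^4 - 2*z^3 - 39*z^2 + 40*z + 400))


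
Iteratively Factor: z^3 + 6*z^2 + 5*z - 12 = (z + 4)*(z^2 + 2*z - 3) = (z - 1)*(z + 4)*(z + 3)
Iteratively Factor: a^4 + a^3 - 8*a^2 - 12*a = (a - 3)*(a^3 + 4*a^2 + 4*a) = (a - 3)*(a + 2)*(a^2 + 2*a) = (a - 3)*(a + 2)^2*(a)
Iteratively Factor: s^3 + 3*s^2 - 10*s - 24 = (s + 4)*(s^2 - s - 6) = (s + 2)*(s + 4)*(s - 3)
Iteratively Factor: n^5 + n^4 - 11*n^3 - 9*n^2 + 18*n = (n - 1)*(n^4 + 2*n^3 - 9*n^2 - 18*n) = (n - 1)*(n + 2)*(n^3 - 9*n) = n*(n - 1)*(n + 2)*(n^2 - 9) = n*(n - 3)*(n - 1)*(n + 2)*(n + 3)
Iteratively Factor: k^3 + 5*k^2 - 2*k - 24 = (k + 4)*(k^2 + k - 6) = (k + 3)*(k + 4)*(k - 2)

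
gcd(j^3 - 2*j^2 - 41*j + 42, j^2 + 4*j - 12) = j + 6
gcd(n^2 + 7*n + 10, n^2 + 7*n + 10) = n^2 + 7*n + 10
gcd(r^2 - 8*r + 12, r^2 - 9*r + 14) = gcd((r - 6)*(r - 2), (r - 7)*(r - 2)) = r - 2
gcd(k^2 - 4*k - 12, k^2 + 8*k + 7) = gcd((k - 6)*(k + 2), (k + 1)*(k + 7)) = 1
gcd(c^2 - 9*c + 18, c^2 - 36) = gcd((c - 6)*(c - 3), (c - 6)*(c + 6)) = c - 6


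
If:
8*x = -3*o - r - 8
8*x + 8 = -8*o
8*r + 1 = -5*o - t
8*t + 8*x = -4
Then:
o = -3/92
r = -15/92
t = 43/92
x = -89/92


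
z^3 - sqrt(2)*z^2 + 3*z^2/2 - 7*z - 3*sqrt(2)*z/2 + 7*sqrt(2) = (z - 2)*(z + 7/2)*(z - sqrt(2))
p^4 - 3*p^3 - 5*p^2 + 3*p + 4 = (p - 4)*(p - 1)*(p + 1)^2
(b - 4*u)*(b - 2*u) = b^2 - 6*b*u + 8*u^2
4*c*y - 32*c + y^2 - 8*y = (4*c + y)*(y - 8)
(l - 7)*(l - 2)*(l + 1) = l^3 - 8*l^2 + 5*l + 14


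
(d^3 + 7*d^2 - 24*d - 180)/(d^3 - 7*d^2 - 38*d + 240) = (d + 6)/(d - 8)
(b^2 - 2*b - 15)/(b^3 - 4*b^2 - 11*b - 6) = (-b^2 + 2*b + 15)/(-b^3 + 4*b^2 + 11*b + 6)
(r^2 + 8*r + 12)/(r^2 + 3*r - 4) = (r^2 + 8*r + 12)/(r^2 + 3*r - 4)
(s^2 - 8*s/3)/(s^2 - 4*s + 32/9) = 3*s/(3*s - 4)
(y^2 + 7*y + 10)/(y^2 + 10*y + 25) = (y + 2)/(y + 5)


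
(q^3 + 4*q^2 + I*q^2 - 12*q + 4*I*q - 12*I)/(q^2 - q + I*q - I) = (q^2 + 4*q - 12)/(q - 1)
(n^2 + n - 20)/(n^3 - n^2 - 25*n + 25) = (n - 4)/(n^2 - 6*n + 5)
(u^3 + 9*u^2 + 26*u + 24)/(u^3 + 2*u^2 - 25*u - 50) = (u^2 + 7*u + 12)/(u^2 - 25)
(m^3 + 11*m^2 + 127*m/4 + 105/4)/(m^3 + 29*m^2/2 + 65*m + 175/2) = (m + 3/2)/(m + 5)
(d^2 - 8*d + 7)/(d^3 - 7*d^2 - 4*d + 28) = (d - 1)/(d^2 - 4)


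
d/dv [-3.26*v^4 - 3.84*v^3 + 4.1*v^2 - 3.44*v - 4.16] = -13.04*v^3 - 11.52*v^2 + 8.2*v - 3.44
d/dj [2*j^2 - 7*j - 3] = 4*j - 7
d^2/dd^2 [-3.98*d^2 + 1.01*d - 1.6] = -7.96000000000000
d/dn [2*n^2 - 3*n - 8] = 4*n - 3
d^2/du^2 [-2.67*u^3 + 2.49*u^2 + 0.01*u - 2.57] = 4.98 - 16.02*u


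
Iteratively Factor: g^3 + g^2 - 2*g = (g + 2)*(g^2 - g) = g*(g + 2)*(g - 1)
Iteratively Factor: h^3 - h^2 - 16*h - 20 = (h + 2)*(h^2 - 3*h - 10) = (h + 2)^2*(h - 5)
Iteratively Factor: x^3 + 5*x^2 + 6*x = (x + 3)*(x^2 + 2*x) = x*(x + 3)*(x + 2)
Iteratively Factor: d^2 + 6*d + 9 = (d + 3)*(d + 3)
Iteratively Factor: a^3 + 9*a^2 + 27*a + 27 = (a + 3)*(a^2 + 6*a + 9) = (a + 3)^2*(a + 3)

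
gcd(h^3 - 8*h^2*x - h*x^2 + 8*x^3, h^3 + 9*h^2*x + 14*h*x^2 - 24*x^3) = -h + x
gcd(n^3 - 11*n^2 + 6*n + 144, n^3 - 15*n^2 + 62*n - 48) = n^2 - 14*n + 48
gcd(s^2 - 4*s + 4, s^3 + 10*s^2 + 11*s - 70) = s - 2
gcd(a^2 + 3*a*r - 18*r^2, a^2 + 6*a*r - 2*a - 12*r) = a + 6*r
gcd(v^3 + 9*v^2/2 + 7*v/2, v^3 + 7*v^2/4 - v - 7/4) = v + 1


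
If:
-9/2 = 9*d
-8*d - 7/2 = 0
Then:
No Solution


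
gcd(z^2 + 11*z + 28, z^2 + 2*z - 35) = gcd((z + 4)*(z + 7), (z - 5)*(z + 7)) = z + 7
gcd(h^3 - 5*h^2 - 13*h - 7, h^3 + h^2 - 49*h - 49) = h^2 - 6*h - 7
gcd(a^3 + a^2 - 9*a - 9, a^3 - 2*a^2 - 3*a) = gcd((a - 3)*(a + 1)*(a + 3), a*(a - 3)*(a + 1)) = a^2 - 2*a - 3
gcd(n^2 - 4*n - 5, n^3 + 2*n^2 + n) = n + 1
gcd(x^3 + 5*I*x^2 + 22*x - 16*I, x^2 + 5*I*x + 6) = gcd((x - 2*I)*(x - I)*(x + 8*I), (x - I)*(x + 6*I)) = x - I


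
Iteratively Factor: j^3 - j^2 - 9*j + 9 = (j - 1)*(j^2 - 9) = (j - 1)*(j + 3)*(j - 3)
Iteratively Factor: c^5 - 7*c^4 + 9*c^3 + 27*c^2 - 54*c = (c)*(c^4 - 7*c^3 + 9*c^2 + 27*c - 54) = c*(c + 2)*(c^3 - 9*c^2 + 27*c - 27) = c*(c - 3)*(c + 2)*(c^2 - 6*c + 9) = c*(c - 3)^2*(c + 2)*(c - 3)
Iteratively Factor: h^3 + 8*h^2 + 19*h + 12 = (h + 1)*(h^2 + 7*h + 12) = (h + 1)*(h + 3)*(h + 4)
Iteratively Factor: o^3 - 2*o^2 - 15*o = (o - 5)*(o^2 + 3*o) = (o - 5)*(o + 3)*(o)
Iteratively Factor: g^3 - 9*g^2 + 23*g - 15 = (g - 5)*(g^2 - 4*g + 3) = (g - 5)*(g - 1)*(g - 3)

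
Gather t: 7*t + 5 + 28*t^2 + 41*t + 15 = 28*t^2 + 48*t + 20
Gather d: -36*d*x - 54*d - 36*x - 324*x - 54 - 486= d*(-36*x - 54) - 360*x - 540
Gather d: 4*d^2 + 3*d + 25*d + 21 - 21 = 4*d^2 + 28*d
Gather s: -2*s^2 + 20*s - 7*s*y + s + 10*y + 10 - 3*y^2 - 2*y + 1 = -2*s^2 + s*(21 - 7*y) - 3*y^2 + 8*y + 11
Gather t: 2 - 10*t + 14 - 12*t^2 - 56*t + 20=-12*t^2 - 66*t + 36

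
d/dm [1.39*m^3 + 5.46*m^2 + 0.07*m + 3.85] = 4.17*m^2 + 10.92*m + 0.07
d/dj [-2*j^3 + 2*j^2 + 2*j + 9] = -6*j^2 + 4*j + 2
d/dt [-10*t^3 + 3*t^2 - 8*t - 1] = -30*t^2 + 6*t - 8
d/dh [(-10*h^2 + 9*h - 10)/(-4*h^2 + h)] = 2*(13*h^2 - 40*h + 5)/(h^2*(16*h^2 - 8*h + 1))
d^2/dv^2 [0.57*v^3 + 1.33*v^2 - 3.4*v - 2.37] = 3.42*v + 2.66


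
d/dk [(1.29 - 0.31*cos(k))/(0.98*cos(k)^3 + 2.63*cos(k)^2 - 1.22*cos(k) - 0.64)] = (-0.6076*cos(k)^3 + 2.9773*cos(k)^2 + 6.7854*cos(k) - 1.7722)*sin(k)/(0.9604*cos(k)^6 + 5.1548*cos(k)^5 + 4.5257*cos(k)^4 - 7.6716*cos(k)^3 - 1.878*cos(k)^2 + 1.5616*cos(k) + 0.4096)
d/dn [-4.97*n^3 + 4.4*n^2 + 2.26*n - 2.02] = -14.91*n^2 + 8.8*n + 2.26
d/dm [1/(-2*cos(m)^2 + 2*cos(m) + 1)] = 2*(sin(m) - sin(2*m))/(2*cos(m) - cos(2*m))^2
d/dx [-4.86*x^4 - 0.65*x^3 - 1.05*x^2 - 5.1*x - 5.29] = -19.44*x^3 - 1.95*x^2 - 2.1*x - 5.1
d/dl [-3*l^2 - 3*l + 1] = -6*l - 3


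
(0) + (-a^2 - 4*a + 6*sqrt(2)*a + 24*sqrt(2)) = -a^2 - 4*a + 6*sqrt(2)*a + 24*sqrt(2)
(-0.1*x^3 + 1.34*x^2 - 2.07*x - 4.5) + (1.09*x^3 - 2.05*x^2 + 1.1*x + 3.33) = 0.99*x^3 - 0.71*x^2 - 0.97*x - 1.17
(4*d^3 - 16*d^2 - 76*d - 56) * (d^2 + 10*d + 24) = 4*d^5 + 24*d^4 - 140*d^3 - 1200*d^2 - 2384*d - 1344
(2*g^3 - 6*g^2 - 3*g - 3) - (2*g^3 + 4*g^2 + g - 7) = -10*g^2 - 4*g + 4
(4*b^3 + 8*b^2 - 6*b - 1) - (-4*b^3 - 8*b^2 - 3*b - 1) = 8*b^3 + 16*b^2 - 3*b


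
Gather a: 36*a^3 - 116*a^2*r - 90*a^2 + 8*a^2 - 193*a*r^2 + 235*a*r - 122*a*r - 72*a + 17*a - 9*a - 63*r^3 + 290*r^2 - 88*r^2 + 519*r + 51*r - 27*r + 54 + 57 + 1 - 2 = 36*a^3 + a^2*(-116*r - 82) + a*(-193*r^2 + 113*r - 64) - 63*r^3 + 202*r^2 + 543*r + 110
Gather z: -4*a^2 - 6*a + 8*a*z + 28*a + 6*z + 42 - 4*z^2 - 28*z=-4*a^2 + 22*a - 4*z^2 + z*(8*a - 22) + 42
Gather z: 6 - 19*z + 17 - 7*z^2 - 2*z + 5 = -7*z^2 - 21*z + 28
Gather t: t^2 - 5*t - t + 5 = t^2 - 6*t + 5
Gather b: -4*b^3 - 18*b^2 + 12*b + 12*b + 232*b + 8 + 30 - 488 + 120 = -4*b^3 - 18*b^2 + 256*b - 330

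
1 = 1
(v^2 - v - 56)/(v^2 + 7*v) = (v - 8)/v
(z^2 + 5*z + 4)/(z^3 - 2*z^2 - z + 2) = (z + 4)/(z^2 - 3*z + 2)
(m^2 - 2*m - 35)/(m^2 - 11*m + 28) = (m + 5)/(m - 4)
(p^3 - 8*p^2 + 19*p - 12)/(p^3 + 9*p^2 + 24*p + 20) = (p^3 - 8*p^2 + 19*p - 12)/(p^3 + 9*p^2 + 24*p + 20)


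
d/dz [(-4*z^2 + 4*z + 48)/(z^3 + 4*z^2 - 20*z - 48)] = 4*(z^2 + 6*z + 12)/(z^4 + 16*z^3 + 88*z^2 + 192*z + 144)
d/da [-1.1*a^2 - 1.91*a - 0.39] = -2.2*a - 1.91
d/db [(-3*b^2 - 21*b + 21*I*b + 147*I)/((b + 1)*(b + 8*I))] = (b^2*(18 - 45*I) - 342*I*b + 1008 - 315*I)/(b^4 + b^3*(2 + 16*I) + b^2*(-63 + 32*I) + b*(-128 + 16*I) - 64)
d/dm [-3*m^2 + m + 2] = 1 - 6*m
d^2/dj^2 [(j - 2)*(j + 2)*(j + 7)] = 6*j + 14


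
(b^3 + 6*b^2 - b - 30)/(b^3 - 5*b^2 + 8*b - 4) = (b^2 + 8*b + 15)/(b^2 - 3*b + 2)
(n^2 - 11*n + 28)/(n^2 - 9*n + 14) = (n - 4)/(n - 2)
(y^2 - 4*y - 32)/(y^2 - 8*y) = (y + 4)/y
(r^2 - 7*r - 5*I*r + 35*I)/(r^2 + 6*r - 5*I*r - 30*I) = (r - 7)/(r + 6)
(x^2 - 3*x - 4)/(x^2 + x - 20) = (x + 1)/(x + 5)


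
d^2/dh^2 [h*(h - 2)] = 2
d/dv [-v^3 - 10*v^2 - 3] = v*(-3*v - 20)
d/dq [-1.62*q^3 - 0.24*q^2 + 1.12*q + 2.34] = -4.86*q^2 - 0.48*q + 1.12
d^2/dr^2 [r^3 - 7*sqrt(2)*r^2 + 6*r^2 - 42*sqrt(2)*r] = 6*r - 14*sqrt(2) + 12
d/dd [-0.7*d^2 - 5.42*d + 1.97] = -1.4*d - 5.42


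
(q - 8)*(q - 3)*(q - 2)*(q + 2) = q^4 - 11*q^3 + 20*q^2 + 44*q - 96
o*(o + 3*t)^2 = o^3 + 6*o^2*t + 9*o*t^2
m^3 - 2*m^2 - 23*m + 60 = (m - 4)*(m - 3)*(m + 5)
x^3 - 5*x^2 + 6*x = x*(x - 3)*(x - 2)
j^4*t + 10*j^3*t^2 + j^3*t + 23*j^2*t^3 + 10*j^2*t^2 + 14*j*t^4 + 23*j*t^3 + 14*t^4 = (j + t)*(j + 2*t)*(j + 7*t)*(j*t + t)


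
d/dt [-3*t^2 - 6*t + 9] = -6*t - 6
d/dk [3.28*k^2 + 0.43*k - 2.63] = 6.56*k + 0.43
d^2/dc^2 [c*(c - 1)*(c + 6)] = 6*c + 10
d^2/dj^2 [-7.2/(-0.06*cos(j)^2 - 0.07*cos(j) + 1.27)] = (-0.10368*(1 - cos(j)^2)^2 - 0.09072*cos(j)^3 - 2.28168*cos(j)^2 - 0.45864*cos(j) + 1.27152)/(0.06*cos(j)^2 + 0.07*cos(j) - 1.27)^3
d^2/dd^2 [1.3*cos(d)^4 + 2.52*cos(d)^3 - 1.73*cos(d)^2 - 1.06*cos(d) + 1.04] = -20.8*cos(d)^4 - 22.68*cos(d)^3 + 22.52*cos(d)^2 + 16.18*cos(d) - 3.45999999999999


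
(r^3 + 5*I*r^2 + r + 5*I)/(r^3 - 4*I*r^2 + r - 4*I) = (r + 5*I)/(r - 4*I)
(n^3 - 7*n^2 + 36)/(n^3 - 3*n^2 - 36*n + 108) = (n + 2)/(n + 6)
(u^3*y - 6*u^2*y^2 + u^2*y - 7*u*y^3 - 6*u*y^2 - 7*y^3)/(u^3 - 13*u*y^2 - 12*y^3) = y*(-u^2 + 7*u*y - u + 7*y)/(-u^2 + u*y + 12*y^2)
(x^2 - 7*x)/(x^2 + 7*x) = (x - 7)/(x + 7)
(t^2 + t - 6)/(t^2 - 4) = (t + 3)/(t + 2)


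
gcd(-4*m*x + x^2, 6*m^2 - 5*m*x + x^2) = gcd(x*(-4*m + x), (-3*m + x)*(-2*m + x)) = 1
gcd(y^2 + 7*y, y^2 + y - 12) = 1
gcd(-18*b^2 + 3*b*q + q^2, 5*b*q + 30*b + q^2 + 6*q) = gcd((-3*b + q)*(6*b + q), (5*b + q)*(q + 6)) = 1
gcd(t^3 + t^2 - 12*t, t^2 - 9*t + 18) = t - 3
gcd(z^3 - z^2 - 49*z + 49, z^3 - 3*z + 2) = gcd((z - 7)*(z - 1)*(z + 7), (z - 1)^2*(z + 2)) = z - 1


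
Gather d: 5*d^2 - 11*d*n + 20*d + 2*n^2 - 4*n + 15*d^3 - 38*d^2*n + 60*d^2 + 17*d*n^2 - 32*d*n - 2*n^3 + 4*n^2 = 15*d^3 + d^2*(65 - 38*n) + d*(17*n^2 - 43*n + 20) - 2*n^3 + 6*n^2 - 4*n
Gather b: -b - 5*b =-6*b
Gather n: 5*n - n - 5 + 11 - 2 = 4*n + 4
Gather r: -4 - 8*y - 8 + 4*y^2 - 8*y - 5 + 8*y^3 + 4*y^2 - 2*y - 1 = 8*y^3 + 8*y^2 - 18*y - 18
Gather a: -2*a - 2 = -2*a - 2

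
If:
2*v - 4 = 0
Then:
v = 2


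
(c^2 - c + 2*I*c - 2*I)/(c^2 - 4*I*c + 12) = (c - 1)/(c - 6*I)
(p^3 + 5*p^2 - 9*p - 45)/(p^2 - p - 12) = (p^2 + 2*p - 15)/(p - 4)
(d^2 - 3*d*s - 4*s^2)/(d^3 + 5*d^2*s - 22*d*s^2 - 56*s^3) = (d + s)/(d^2 + 9*d*s + 14*s^2)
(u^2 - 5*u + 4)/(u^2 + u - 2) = (u - 4)/(u + 2)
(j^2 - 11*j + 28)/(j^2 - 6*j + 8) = (j - 7)/(j - 2)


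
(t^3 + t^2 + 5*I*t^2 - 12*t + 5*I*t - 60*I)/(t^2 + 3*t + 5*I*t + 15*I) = (t^2 + t - 12)/(t + 3)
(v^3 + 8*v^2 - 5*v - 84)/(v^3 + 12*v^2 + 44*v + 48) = (v^2 + 4*v - 21)/(v^2 + 8*v + 12)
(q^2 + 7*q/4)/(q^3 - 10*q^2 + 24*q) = (q + 7/4)/(q^2 - 10*q + 24)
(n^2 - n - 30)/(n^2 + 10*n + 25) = (n - 6)/(n + 5)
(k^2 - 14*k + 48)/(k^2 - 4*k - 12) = (k - 8)/(k + 2)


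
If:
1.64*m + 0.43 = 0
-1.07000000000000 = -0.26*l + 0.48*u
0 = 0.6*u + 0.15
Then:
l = 3.65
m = -0.26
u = -0.25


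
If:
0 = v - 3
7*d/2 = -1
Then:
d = -2/7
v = 3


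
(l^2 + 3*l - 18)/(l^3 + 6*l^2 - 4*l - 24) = (l - 3)/(l^2 - 4)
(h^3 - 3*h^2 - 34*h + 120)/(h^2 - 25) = (h^2 + 2*h - 24)/(h + 5)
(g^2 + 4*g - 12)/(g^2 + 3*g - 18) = (g - 2)/(g - 3)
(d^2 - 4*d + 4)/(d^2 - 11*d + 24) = (d^2 - 4*d + 4)/(d^2 - 11*d + 24)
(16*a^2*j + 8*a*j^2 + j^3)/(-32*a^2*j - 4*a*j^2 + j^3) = (-4*a - j)/(8*a - j)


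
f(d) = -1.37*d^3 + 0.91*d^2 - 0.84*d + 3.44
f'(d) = -4.11*d^2 + 1.82*d - 0.84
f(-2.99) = 50.71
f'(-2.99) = -43.03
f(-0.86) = 5.71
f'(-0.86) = -5.44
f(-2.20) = 24.28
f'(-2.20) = -24.74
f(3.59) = -51.23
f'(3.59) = -47.28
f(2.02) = -5.84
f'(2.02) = -13.93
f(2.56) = -15.73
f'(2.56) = -23.12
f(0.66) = 2.89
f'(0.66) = -1.43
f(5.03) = -152.11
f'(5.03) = -95.67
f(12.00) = -2242.96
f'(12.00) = -570.84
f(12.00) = -2242.96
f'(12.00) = -570.84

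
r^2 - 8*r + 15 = (r - 5)*(r - 3)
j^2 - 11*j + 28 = (j - 7)*(j - 4)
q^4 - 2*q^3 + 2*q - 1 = (q - 1)^3*(q + 1)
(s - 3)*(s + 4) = s^2 + s - 12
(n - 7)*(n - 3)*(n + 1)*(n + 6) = n^4 - 3*n^3 - 43*n^2 + 87*n + 126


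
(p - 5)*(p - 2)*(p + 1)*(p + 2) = p^4 - 4*p^3 - 9*p^2 + 16*p + 20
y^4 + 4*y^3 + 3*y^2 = y^2*(y + 1)*(y + 3)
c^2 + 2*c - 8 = (c - 2)*(c + 4)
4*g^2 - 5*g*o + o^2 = (-4*g + o)*(-g + o)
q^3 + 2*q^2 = q^2*(q + 2)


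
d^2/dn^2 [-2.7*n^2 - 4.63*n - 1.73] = -5.40000000000000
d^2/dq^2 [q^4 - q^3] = 6*q*(2*q - 1)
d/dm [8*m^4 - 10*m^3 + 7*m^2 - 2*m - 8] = 32*m^3 - 30*m^2 + 14*m - 2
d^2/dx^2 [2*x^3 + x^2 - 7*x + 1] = 12*x + 2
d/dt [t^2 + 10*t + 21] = 2*t + 10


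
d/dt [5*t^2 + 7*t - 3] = 10*t + 7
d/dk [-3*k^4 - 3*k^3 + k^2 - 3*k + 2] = -12*k^3 - 9*k^2 + 2*k - 3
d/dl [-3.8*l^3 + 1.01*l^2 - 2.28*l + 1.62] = -11.4*l^2 + 2.02*l - 2.28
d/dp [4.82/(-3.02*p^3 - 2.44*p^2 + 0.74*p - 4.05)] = (43.6692*p^2 + 23.5216*p - 3.5668)/(3.02*p^3 + 2.44*p^2 - 0.74*p + 4.05)^2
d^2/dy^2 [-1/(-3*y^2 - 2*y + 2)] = 2*(-9*y^2 - 6*y + 4*(3*y + 1)^2 + 6)/(3*y^2 + 2*y - 2)^3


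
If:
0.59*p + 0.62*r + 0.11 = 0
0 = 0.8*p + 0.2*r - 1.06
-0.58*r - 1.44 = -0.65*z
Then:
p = 1.80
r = -1.89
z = 0.53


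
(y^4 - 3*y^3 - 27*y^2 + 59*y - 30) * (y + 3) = y^5 - 36*y^3 - 22*y^2 + 147*y - 90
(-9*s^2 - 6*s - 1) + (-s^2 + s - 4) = -10*s^2 - 5*s - 5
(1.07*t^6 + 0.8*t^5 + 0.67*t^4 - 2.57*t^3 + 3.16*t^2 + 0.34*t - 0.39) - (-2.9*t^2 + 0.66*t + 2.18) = 1.07*t^6 + 0.8*t^5 + 0.67*t^4 - 2.57*t^3 + 6.06*t^2 - 0.32*t - 2.57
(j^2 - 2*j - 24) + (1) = j^2 - 2*j - 23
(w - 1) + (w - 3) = 2*w - 4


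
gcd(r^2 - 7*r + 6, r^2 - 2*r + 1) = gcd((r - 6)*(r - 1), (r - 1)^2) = r - 1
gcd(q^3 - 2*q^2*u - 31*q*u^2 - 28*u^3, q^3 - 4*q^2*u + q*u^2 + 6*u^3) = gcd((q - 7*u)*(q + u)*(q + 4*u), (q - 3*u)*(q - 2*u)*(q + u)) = q + u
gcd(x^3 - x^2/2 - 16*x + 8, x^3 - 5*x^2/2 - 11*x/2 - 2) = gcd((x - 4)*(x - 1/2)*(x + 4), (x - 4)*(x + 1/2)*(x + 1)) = x - 4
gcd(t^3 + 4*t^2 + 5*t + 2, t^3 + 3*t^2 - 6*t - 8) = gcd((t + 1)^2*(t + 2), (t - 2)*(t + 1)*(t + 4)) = t + 1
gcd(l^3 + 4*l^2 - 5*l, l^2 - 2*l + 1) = l - 1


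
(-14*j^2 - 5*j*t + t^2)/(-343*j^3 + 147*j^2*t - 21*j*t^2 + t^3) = (2*j + t)/(49*j^2 - 14*j*t + t^2)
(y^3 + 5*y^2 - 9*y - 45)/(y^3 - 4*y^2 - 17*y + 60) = (y^2 + 8*y + 15)/(y^2 - y - 20)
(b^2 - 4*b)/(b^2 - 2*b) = (b - 4)/(b - 2)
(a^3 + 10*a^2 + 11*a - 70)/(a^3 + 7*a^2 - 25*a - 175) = (a - 2)/(a - 5)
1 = 1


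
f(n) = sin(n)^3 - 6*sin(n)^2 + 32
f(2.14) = 28.34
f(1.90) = 27.47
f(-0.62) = 29.78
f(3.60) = 30.74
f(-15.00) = 29.19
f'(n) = 3*sin(n)^2*cos(n) - 12*sin(n)*cos(n)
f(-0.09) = 31.95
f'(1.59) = 0.17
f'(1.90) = 2.80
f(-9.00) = 30.91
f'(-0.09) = 1.10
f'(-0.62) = 6.50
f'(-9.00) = -4.97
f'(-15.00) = -6.89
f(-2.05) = 26.58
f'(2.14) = 4.30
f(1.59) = 27.00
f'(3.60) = -5.29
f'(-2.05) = -6.00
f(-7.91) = 25.02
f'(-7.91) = -0.84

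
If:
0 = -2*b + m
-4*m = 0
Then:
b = 0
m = 0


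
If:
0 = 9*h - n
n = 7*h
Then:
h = 0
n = 0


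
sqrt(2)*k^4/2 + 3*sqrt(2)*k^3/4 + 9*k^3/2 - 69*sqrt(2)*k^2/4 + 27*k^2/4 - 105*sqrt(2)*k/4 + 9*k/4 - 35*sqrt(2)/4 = (k + 1/2)*(k - 5*sqrt(2)/2)*(k + 7*sqrt(2))*(sqrt(2)*k/2 + sqrt(2)/2)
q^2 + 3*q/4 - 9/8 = (q - 3/4)*(q + 3/2)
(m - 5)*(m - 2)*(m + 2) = m^3 - 5*m^2 - 4*m + 20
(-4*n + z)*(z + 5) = -4*n*z - 20*n + z^2 + 5*z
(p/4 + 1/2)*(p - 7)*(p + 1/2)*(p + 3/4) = p^4/4 - 15*p^3/16 - 159*p^2/32 - 155*p/32 - 21/16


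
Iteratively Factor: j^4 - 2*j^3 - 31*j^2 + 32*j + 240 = (j + 3)*(j^3 - 5*j^2 - 16*j + 80) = (j + 3)*(j + 4)*(j^2 - 9*j + 20) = (j - 5)*(j + 3)*(j + 4)*(j - 4)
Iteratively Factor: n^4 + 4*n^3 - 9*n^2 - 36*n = (n - 3)*(n^3 + 7*n^2 + 12*n) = (n - 3)*(n + 4)*(n^2 + 3*n) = (n - 3)*(n + 3)*(n + 4)*(n)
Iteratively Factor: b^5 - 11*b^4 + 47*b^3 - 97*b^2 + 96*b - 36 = (b - 3)*(b^4 - 8*b^3 + 23*b^2 - 28*b + 12) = (b - 3)*(b - 2)*(b^3 - 6*b^2 + 11*b - 6) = (b - 3)*(b - 2)^2*(b^2 - 4*b + 3) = (b - 3)*(b - 2)^2*(b - 1)*(b - 3)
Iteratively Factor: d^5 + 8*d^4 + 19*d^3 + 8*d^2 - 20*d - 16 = (d + 2)*(d^4 + 6*d^3 + 7*d^2 - 6*d - 8) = (d + 1)*(d + 2)*(d^3 + 5*d^2 + 2*d - 8) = (d + 1)*(d + 2)^2*(d^2 + 3*d - 4) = (d + 1)*(d + 2)^2*(d + 4)*(d - 1)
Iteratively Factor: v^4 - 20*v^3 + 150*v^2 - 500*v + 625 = (v - 5)*(v^3 - 15*v^2 + 75*v - 125) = (v - 5)^2*(v^2 - 10*v + 25) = (v - 5)^3*(v - 5)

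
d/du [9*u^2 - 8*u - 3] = 18*u - 8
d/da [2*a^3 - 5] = 6*a^2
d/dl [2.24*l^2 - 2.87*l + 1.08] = 4.48*l - 2.87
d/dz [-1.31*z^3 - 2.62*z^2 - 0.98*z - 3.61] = -3.93*z^2 - 5.24*z - 0.98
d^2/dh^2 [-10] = 0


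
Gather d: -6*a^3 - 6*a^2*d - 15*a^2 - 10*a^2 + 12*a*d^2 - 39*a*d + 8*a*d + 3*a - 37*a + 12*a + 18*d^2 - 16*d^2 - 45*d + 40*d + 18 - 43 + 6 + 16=-6*a^3 - 25*a^2 - 22*a + d^2*(12*a + 2) + d*(-6*a^2 - 31*a - 5) - 3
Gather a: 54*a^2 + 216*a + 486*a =54*a^2 + 702*a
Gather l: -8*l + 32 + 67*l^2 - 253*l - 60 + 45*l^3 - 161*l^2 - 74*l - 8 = 45*l^3 - 94*l^2 - 335*l - 36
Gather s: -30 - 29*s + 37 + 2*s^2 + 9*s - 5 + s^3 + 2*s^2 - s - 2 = s^3 + 4*s^2 - 21*s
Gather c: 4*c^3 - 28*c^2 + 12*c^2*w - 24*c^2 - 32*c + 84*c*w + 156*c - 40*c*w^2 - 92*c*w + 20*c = 4*c^3 + c^2*(12*w - 52) + c*(-40*w^2 - 8*w + 144)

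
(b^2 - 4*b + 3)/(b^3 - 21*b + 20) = (b - 3)/(b^2 + b - 20)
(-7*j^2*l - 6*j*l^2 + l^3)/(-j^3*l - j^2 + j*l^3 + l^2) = l*(7*j - l)/(j^2*l - j*l^2 + j - l)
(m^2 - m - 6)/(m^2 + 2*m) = (m - 3)/m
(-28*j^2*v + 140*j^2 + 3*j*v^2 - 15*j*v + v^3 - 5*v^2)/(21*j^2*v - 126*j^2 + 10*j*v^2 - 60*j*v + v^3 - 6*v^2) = (-4*j*v + 20*j + v^2 - 5*v)/(3*j*v - 18*j + v^2 - 6*v)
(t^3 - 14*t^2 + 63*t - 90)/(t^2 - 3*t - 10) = (t^2 - 9*t + 18)/(t + 2)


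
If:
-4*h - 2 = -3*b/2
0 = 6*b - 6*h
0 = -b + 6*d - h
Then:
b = -4/5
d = -4/15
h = -4/5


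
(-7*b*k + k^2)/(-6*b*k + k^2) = (7*b - k)/(6*b - k)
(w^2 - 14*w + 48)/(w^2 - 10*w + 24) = (w - 8)/(w - 4)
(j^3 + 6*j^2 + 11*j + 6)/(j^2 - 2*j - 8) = (j^2 + 4*j + 3)/(j - 4)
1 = 1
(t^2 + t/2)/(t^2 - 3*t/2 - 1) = t/(t - 2)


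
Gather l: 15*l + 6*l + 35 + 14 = 21*l + 49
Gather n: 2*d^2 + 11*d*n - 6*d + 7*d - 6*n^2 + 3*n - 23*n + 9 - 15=2*d^2 + d - 6*n^2 + n*(11*d - 20) - 6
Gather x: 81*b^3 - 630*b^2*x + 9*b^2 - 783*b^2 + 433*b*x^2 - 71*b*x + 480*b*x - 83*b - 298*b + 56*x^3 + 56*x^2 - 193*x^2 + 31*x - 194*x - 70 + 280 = 81*b^3 - 774*b^2 - 381*b + 56*x^3 + x^2*(433*b - 137) + x*(-630*b^2 + 409*b - 163) + 210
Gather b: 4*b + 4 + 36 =4*b + 40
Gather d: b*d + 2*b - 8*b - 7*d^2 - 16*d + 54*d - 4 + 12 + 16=-6*b - 7*d^2 + d*(b + 38) + 24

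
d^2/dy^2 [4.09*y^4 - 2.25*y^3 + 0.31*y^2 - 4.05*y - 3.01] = 49.08*y^2 - 13.5*y + 0.62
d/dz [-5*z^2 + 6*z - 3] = 6 - 10*z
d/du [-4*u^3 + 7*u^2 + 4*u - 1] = -12*u^2 + 14*u + 4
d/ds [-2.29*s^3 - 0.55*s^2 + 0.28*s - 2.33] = -6.87*s^2 - 1.1*s + 0.28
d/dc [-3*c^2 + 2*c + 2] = 2 - 6*c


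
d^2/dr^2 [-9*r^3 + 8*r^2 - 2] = 16 - 54*r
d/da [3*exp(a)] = 3*exp(a)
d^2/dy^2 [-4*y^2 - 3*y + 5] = -8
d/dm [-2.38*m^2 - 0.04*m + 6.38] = -4.76*m - 0.04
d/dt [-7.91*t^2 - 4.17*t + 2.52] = -15.82*t - 4.17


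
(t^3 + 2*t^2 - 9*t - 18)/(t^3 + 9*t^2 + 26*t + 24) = (t - 3)/(t + 4)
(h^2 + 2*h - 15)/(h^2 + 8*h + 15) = (h - 3)/(h + 3)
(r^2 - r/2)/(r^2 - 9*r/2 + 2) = r/(r - 4)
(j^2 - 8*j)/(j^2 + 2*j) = (j - 8)/(j + 2)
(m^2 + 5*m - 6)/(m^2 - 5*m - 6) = (-m^2 - 5*m + 6)/(-m^2 + 5*m + 6)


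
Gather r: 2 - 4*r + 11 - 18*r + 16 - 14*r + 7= 36 - 36*r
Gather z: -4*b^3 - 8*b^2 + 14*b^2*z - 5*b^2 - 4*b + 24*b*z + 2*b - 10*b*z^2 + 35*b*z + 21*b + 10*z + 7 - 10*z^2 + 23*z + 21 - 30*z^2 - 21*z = -4*b^3 - 13*b^2 + 19*b + z^2*(-10*b - 40) + z*(14*b^2 + 59*b + 12) + 28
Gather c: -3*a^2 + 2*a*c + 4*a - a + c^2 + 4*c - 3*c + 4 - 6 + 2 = -3*a^2 + 3*a + c^2 + c*(2*a + 1)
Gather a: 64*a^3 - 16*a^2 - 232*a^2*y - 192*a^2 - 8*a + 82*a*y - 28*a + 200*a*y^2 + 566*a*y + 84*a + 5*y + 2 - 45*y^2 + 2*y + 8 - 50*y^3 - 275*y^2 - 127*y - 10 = 64*a^3 + a^2*(-232*y - 208) + a*(200*y^2 + 648*y + 48) - 50*y^3 - 320*y^2 - 120*y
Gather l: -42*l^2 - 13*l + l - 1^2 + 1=-42*l^2 - 12*l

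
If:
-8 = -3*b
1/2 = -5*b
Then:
No Solution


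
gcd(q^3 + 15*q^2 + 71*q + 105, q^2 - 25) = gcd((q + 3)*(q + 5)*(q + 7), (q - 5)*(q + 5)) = q + 5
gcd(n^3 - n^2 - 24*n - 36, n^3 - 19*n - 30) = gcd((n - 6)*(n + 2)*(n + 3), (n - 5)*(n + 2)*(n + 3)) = n^2 + 5*n + 6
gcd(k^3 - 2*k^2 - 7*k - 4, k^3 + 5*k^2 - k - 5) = k + 1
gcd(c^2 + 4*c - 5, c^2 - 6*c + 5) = c - 1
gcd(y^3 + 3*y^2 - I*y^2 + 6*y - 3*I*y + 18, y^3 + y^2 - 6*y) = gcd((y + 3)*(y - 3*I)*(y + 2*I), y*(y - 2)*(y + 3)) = y + 3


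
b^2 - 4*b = b*(b - 4)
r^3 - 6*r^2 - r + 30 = (r - 5)*(r - 3)*(r + 2)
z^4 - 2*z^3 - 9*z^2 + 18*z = z*(z - 3)*(z - 2)*(z + 3)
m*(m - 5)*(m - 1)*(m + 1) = m^4 - 5*m^3 - m^2 + 5*m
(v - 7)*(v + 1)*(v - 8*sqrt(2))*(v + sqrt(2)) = v^4 - 7*sqrt(2)*v^3 - 6*v^3 - 23*v^2 + 42*sqrt(2)*v^2 + 49*sqrt(2)*v + 96*v + 112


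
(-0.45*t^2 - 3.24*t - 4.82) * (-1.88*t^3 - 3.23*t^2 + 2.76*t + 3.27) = 0.846*t^5 + 7.5447*t^4 + 18.2848*t^3 + 5.1547*t^2 - 23.898*t - 15.7614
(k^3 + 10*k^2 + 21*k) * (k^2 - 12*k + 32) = k^5 - 2*k^4 - 67*k^3 + 68*k^2 + 672*k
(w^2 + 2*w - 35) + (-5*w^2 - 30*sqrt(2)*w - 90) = -4*w^2 - 30*sqrt(2)*w + 2*w - 125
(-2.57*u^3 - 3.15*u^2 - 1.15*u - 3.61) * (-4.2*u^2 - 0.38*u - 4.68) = 10.794*u^5 + 14.2066*u^4 + 18.0546*u^3 + 30.341*u^2 + 6.7538*u + 16.8948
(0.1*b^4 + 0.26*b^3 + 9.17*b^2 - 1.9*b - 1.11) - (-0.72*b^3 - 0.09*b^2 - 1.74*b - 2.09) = 0.1*b^4 + 0.98*b^3 + 9.26*b^2 - 0.16*b + 0.98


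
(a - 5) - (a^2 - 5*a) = -a^2 + 6*a - 5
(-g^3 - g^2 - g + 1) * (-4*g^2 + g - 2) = 4*g^5 + 3*g^4 + 5*g^3 - 3*g^2 + 3*g - 2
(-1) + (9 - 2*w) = 8 - 2*w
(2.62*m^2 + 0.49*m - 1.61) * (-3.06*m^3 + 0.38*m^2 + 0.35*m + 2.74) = -8.0172*m^5 - 0.5038*m^4 + 6.0298*m^3 + 6.7385*m^2 + 0.7791*m - 4.4114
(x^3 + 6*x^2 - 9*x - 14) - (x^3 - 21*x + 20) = 6*x^2 + 12*x - 34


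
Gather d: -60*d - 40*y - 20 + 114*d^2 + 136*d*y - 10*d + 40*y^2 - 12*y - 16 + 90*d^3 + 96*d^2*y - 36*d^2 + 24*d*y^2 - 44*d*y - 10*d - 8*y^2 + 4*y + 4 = 90*d^3 + d^2*(96*y + 78) + d*(24*y^2 + 92*y - 80) + 32*y^2 - 48*y - 32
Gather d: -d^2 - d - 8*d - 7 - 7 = -d^2 - 9*d - 14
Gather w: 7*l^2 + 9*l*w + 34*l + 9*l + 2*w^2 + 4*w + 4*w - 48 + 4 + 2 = 7*l^2 + 43*l + 2*w^2 + w*(9*l + 8) - 42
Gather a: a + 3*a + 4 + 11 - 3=4*a + 12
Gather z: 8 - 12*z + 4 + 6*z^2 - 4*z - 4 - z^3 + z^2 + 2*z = -z^3 + 7*z^2 - 14*z + 8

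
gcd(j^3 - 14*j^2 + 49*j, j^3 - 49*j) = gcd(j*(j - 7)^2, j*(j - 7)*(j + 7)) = j^2 - 7*j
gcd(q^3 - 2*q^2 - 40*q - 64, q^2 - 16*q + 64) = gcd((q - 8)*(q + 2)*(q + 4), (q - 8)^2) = q - 8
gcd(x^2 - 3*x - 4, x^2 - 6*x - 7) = x + 1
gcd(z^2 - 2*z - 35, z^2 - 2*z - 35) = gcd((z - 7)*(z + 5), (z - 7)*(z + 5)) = z^2 - 2*z - 35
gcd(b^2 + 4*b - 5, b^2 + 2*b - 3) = b - 1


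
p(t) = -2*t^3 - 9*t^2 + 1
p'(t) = -6*t^2 - 18*t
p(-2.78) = -25.59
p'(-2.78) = 3.67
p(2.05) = -54.05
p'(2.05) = -62.12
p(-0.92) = -5.06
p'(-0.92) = 11.48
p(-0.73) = -3.02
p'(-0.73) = 9.94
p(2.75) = -108.66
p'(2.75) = -94.88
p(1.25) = -16.97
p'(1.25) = -31.88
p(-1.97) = -18.64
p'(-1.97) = 12.17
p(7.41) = -1306.91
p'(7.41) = -462.83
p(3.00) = -134.00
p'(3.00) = -108.00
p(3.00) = -134.00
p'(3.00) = -108.00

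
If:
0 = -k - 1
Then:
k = -1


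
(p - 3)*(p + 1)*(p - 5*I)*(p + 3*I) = p^4 - 2*p^3 - 2*I*p^3 + 12*p^2 + 4*I*p^2 - 30*p + 6*I*p - 45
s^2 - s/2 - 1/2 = (s - 1)*(s + 1/2)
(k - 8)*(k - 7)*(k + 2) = k^3 - 13*k^2 + 26*k + 112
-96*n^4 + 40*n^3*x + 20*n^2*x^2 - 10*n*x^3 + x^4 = (-6*n + x)*(-4*n + x)*(-2*n + x)*(2*n + x)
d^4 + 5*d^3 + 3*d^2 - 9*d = d*(d - 1)*(d + 3)^2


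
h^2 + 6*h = h*(h + 6)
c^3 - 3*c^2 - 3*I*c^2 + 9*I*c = c*(c - 3)*(c - 3*I)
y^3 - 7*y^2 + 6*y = y*(y - 6)*(y - 1)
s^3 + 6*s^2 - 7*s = s*(s - 1)*(s + 7)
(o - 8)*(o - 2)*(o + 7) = o^3 - 3*o^2 - 54*o + 112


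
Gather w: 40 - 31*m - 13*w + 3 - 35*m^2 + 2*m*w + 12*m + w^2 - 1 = -35*m^2 - 19*m + w^2 + w*(2*m - 13) + 42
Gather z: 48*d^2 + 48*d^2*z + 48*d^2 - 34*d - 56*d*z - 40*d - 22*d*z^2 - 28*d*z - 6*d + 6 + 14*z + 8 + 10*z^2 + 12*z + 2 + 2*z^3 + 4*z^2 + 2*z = 96*d^2 - 80*d + 2*z^3 + z^2*(14 - 22*d) + z*(48*d^2 - 84*d + 28) + 16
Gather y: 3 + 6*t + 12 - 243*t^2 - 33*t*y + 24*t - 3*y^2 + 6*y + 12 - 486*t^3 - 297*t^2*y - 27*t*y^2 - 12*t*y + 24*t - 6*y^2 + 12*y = -486*t^3 - 243*t^2 + 54*t + y^2*(-27*t - 9) + y*(-297*t^2 - 45*t + 18) + 27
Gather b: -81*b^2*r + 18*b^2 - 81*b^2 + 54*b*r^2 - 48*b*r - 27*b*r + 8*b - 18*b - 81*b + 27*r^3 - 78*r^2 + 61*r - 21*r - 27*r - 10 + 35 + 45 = b^2*(-81*r - 63) + b*(54*r^2 - 75*r - 91) + 27*r^3 - 78*r^2 + 13*r + 70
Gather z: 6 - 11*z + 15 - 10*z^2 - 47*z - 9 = -10*z^2 - 58*z + 12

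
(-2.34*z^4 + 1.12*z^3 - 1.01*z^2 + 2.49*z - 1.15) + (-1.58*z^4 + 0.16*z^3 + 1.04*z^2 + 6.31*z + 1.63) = -3.92*z^4 + 1.28*z^3 + 0.03*z^2 + 8.8*z + 0.48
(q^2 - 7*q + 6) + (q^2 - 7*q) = 2*q^2 - 14*q + 6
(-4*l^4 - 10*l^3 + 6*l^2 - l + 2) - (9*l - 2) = -4*l^4 - 10*l^3 + 6*l^2 - 10*l + 4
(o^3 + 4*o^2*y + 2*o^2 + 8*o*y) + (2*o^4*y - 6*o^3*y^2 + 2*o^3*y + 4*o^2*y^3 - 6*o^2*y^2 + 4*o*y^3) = 2*o^4*y - 6*o^3*y^2 + 2*o^3*y + o^3 + 4*o^2*y^3 - 6*o^2*y^2 + 4*o^2*y + 2*o^2 + 4*o*y^3 + 8*o*y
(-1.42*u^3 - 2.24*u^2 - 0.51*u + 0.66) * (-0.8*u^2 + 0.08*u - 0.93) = 1.136*u^5 + 1.6784*u^4 + 1.5494*u^3 + 1.5144*u^2 + 0.5271*u - 0.6138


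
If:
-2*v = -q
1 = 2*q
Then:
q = 1/2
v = 1/4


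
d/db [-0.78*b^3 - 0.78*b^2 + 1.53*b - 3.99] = -2.34*b^2 - 1.56*b + 1.53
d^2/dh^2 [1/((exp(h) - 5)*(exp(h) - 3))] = 4*(exp(3*h) - 6*exp(2*h) + exp(h) + 30)*exp(h)/(exp(6*h) - 24*exp(5*h) + 237*exp(4*h) - 1232*exp(3*h) + 3555*exp(2*h) - 5400*exp(h) + 3375)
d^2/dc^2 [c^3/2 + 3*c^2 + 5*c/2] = 3*c + 6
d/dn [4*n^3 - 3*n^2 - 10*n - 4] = 12*n^2 - 6*n - 10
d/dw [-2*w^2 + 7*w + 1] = 7 - 4*w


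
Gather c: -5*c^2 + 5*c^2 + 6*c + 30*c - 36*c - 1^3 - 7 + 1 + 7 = 0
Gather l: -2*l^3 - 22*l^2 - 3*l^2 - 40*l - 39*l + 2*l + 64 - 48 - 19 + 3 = -2*l^3 - 25*l^2 - 77*l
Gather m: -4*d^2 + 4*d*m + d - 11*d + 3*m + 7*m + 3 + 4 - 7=-4*d^2 - 10*d + m*(4*d + 10)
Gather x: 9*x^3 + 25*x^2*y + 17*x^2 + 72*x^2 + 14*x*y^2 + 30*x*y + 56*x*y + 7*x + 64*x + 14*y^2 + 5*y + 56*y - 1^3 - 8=9*x^3 + x^2*(25*y + 89) + x*(14*y^2 + 86*y + 71) + 14*y^2 + 61*y - 9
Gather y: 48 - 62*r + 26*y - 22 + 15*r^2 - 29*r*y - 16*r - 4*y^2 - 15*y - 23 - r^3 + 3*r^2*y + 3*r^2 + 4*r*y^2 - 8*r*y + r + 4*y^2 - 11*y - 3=-r^3 + 18*r^2 + 4*r*y^2 - 77*r + y*(3*r^2 - 37*r)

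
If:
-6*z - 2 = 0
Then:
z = -1/3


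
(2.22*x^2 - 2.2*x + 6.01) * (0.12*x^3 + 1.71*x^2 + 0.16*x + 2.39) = 0.2664*x^5 + 3.5322*x^4 - 2.6856*x^3 + 15.2309*x^2 - 4.2964*x + 14.3639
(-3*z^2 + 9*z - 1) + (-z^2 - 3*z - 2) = -4*z^2 + 6*z - 3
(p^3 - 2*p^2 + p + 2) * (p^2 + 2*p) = p^5 - 3*p^3 + 4*p^2 + 4*p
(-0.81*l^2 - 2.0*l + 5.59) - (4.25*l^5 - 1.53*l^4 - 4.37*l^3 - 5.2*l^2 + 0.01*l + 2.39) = -4.25*l^5 + 1.53*l^4 + 4.37*l^3 + 4.39*l^2 - 2.01*l + 3.2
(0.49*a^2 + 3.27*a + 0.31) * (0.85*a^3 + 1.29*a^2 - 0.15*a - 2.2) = 0.4165*a^5 + 3.4116*a^4 + 4.4083*a^3 - 1.1686*a^2 - 7.2405*a - 0.682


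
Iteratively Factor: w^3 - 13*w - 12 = (w - 4)*(w^2 + 4*w + 3) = (w - 4)*(w + 1)*(w + 3)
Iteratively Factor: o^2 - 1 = (o - 1)*(o + 1)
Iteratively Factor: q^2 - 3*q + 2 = (q - 2)*(q - 1)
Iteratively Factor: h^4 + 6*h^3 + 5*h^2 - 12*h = (h)*(h^3 + 6*h^2 + 5*h - 12) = h*(h + 3)*(h^2 + 3*h - 4) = h*(h + 3)*(h + 4)*(h - 1)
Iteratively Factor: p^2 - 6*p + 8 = (p - 2)*(p - 4)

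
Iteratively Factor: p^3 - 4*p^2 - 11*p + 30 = (p - 5)*(p^2 + p - 6) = (p - 5)*(p + 3)*(p - 2)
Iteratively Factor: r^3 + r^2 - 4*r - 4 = (r - 2)*(r^2 + 3*r + 2) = (r - 2)*(r + 1)*(r + 2)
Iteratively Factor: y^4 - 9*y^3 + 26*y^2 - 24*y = (y - 3)*(y^3 - 6*y^2 + 8*y) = (y - 4)*(y - 3)*(y^2 - 2*y) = (y - 4)*(y - 3)*(y - 2)*(y)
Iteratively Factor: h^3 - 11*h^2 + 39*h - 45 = (h - 3)*(h^2 - 8*h + 15) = (h - 3)^2*(h - 5)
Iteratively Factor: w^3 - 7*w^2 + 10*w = (w - 5)*(w^2 - 2*w) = (w - 5)*(w - 2)*(w)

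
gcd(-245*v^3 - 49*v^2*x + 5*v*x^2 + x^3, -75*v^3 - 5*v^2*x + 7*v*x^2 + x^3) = 5*v + x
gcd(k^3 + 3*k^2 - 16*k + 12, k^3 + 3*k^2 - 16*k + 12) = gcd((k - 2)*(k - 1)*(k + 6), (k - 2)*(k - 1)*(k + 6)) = k^3 + 3*k^2 - 16*k + 12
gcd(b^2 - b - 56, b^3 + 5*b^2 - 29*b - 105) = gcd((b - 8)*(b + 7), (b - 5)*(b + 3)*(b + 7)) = b + 7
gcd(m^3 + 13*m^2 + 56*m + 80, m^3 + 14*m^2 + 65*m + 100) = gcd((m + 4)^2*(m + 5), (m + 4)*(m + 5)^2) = m^2 + 9*m + 20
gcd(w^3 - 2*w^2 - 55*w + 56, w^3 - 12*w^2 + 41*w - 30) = w - 1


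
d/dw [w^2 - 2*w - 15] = 2*w - 2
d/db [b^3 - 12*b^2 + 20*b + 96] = 3*b^2 - 24*b + 20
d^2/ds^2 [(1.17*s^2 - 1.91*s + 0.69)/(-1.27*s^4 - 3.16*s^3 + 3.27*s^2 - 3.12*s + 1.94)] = (-11.322558*s^8 + 8.79500400000001*s^7 + 67.301282*s^6 + 39.401598*s^5 - 194.901246*s^4 + 76.1546300000001*s^3 + 79.556286*s^2 - 55.841868*s + 9.635844)/(2.048383*s^12 + 15.290292*s^11 + 22.222587*s^10 - 32.087744*s^9 + 8.52123899999999*s^8 + 70.377972*s^7 - 201.091659*s^6 + 266.523768*s^5 - 258.148914*s^4 + 184.806192*s^3 - 93.575124*s^2 + 35.227296*s - 7.301384)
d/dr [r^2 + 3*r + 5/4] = 2*r + 3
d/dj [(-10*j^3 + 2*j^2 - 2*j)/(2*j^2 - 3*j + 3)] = 2*(-10*j^4 + 30*j^3 - 46*j^2 + 6*j - 3)/(4*j^4 - 12*j^3 + 21*j^2 - 18*j + 9)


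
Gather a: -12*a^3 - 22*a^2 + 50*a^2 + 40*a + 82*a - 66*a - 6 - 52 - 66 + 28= -12*a^3 + 28*a^2 + 56*a - 96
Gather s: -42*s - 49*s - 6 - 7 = -91*s - 13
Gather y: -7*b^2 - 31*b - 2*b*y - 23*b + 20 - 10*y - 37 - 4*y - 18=-7*b^2 - 54*b + y*(-2*b - 14) - 35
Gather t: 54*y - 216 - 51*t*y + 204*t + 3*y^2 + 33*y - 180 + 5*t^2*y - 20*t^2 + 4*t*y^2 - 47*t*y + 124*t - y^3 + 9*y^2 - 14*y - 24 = t^2*(5*y - 20) + t*(4*y^2 - 98*y + 328) - y^3 + 12*y^2 + 73*y - 420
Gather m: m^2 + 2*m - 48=m^2 + 2*m - 48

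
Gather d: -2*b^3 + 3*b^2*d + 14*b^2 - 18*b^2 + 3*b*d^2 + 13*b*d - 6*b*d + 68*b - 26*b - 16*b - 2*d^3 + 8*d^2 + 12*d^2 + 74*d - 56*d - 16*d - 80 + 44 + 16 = -2*b^3 - 4*b^2 + 26*b - 2*d^3 + d^2*(3*b + 20) + d*(3*b^2 + 7*b + 2) - 20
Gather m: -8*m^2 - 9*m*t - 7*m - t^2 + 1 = -8*m^2 + m*(-9*t - 7) - t^2 + 1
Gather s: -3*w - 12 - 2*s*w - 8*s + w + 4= s*(-2*w - 8) - 2*w - 8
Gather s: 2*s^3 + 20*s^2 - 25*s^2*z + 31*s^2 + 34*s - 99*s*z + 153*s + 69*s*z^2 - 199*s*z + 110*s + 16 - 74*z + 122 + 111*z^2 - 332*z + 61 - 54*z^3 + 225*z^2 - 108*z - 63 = 2*s^3 + s^2*(51 - 25*z) + s*(69*z^2 - 298*z + 297) - 54*z^3 + 336*z^2 - 514*z + 136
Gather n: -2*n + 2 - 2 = -2*n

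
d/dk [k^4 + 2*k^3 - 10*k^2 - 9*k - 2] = 4*k^3 + 6*k^2 - 20*k - 9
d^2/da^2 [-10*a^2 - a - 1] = -20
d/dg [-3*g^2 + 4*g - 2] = 4 - 6*g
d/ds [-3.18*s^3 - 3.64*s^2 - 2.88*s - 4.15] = -9.54*s^2 - 7.28*s - 2.88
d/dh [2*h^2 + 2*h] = 4*h + 2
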